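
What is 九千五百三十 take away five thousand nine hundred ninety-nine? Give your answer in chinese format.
Convert 九千五百三十 (Chinese numeral) → 9×1000 + 5×100 + 3×10 = 9530 (decimal)
Convert five thousand nine hundred ninety-nine (English words) → 5×1000 + 9×100 + 99 = 5999 (decimal)
Compute 9530 - 5999 = 3531
Convert 3531 (decimal) → 3531 = 3×1000 + 5×100 + 3×10 + 1 → 三千五百三十一 (Chinese numeral)
三千五百三十一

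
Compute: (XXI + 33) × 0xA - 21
Convert XXI (Roman numeral) → 10 + 10 + 1 = 21 (decimal)
Convert 0xA (hexadecimal) → 10 (decimal)
Expression in decimal: (21 + 33) × 10 - 21
Parentheses first: 21 + 33 = 54
Multiply: 54 × 10 = 540
Subtract: 540 - 21 = 519
519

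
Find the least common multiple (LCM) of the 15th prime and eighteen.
Convert the 15th prime (prime index) → 47 (decimal)
Convert eighteen (English words) → 18 (decimal)
Compute lcm(47, 18) = 846
846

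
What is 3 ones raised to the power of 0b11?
Convert 3 ones (place-value notation) → 3 (decimal)
Convert 0b11 (binary) → 2 + 1 = 3 (decimal)
Compute 3 ^ 3 = 27
27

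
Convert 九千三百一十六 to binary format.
Convert 九千三百一十六 (Chinese numeral) → 9×1000 + 3×100 + 1×10 + 6 = 9316 (decimal)
Convert 9316 (decimal) → 9316 = 8192 + 1024 + 64 + 32 + 4 → 0b10010001100100 (binary)
0b10010001100100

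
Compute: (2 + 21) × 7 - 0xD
Convert 0xD (hexadecimal) → 13 (decimal)
Expression in decimal: (2 + 21) × 7 - 13
Parentheses first: 2 + 21 = 23
Multiply: 23 × 7 = 161
Subtract: 161 - 13 = 148
148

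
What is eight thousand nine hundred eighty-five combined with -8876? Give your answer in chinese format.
Convert eight thousand nine hundred eighty-five (English words) → 8×1000 + 9×100 + 85 = 8985 (decimal)
Compute 8985 + -8876 = 109
Convert 109 (decimal) → 109 = 1×100 + 9 → 一百零九 (Chinese numeral)
一百零九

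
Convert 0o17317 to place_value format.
Convert 0o17317 (octal) → 1×4096 + 7×512 + 3×64 + 1×8 + 7 = 7887 (decimal)
Convert 7887 (decimal) → 7887 = 7×1000 + 8×100 + 8×10 + 7 → 7 thousands, 8 hundreds, 8 tens, 7 ones (place-value notation)
7 thousands, 8 hundreds, 8 tens, 7 ones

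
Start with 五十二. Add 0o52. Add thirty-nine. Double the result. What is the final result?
Convert 五十二 (Chinese numeral) → 5×10 + 2 = 52 (decimal)
Start: 52
Convert 0o52 (octal) → 5×8 + 2 = 42 (decimal)
52 + 42 = 94
Convert thirty-nine (English words) → 39 (decimal)
94 + 39 = 133
133 × 2 = 266
266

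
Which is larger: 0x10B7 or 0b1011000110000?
Convert 0x10B7 (hexadecimal) → 1×4096 + 11×16 + 7 = 4279 (decimal)
Convert 0b1011000110000 (binary) → 4096 + 1024 + 512 + 32 + 16 = 5680 (decimal)
Compare 4279 vs 5680: larger = 5680
5680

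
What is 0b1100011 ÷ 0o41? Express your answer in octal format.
Convert 0b1100011 (binary) → 64 + 32 + 2 + 1 = 99 (decimal)
Convert 0o41 (octal) → 4×8 + 1 = 33 (decimal)
Compute 99 ÷ 33 = 3
Convert 3 (decimal) → 0o3 (octal)
0o3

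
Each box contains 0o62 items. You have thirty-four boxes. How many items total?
Convert 0o62 (octal) → 6×8 + 2 = 50 (decimal)
Convert thirty-four (English words) → 34 (decimal)
Compute 50 × 34 = 1700
1700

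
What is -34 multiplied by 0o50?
Convert 0o50 (octal) → 5×8 = 40 (decimal)
Compute -34 × 40 = -1360
-1360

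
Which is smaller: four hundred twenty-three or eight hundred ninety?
Convert four hundred twenty-three (English words) → 4×100 + 23 = 423 (decimal)
Convert eight hundred ninety (English words) → 8×100 + 90 = 890 (decimal)
Compare 423 vs 890: smaller = 423
423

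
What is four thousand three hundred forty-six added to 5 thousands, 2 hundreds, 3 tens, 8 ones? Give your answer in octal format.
Convert four thousand three hundred forty-six (English words) → 4×1000 + 3×100 + 46 = 4346 (decimal)
Convert 5 thousands, 2 hundreds, 3 tens, 8 ones (place-value notation) → 5×1000 + 2×100 + 3×10 + 8 = 5238 (decimal)
Compute 4346 + 5238 = 9584
Convert 9584 (decimal) → 9584 = 2×4096 + 2×512 + 5×64 + 6×8 → 0o22560 (octal)
0o22560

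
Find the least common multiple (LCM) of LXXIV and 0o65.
Convert LXXIV (Roman numeral) → 50 + 10 + 10 + 4 = 74 (decimal)
Convert 0o65 (octal) → 6×8 + 5 = 53 (decimal)
Compute lcm(74, 53) = 3922
3922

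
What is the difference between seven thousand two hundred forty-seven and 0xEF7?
Convert seven thousand two hundred forty-seven (English words) → 7×1000 + 2×100 + 47 = 7247 (decimal)
Convert 0xEF7 (hexadecimal) → 14×256 + 15×16 + 7 = 3831 (decimal)
Difference: |7247 - 3831| = 3416
3416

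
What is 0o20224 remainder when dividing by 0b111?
Convert 0o20224 (octal) → 2×4096 + 2×64 + 2×8 + 4 = 8340 (decimal)
Convert 0b111 (binary) → 4 + 2 + 1 = 7 (decimal)
Compute 8340 mod 7 = 3
3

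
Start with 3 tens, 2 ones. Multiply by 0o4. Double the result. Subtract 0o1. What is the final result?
Convert 3 tens, 2 ones (place-value notation) → 3×10 + 2 = 32 (decimal)
Start: 32
Convert 0o4 (octal) → 4 (decimal)
32 × 4 = 128
128 × 2 = 256
Convert 0o1 (octal) → 1 (decimal)
256 - 1 = 255
255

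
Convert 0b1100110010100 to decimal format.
Convert 0b1100110010100 (binary) → 4096 + 2048 + 256 + 128 + 16 + 4 = 6548 (decimal)
6548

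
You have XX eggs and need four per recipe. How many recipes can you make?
Convert XX (Roman numeral) → 10 + 10 = 20 (decimal)
Convert four (English words) → 4 (decimal)
Compute 20 ÷ 4 = 5
5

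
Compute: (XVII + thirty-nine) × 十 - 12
Convert XVII (Roman numeral) → 10 + 5 + 1 + 1 = 17 (decimal)
Convert thirty-nine (English words) → 39 (decimal)
Convert 十 (Chinese numeral) → 1×10 = 10 (decimal)
Expression in decimal: (17 + 39) × 10 - 12
Parentheses first: 17 + 39 = 56
Multiply: 56 × 10 = 560
Subtract: 560 - 12 = 548
548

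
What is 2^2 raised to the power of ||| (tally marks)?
Convert 2^2 (power) → 4 (decimal)
Convert ||| (tally marks) → 3 (decimal)
Compute 4 ^ 3 = 64
64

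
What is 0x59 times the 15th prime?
Convert 0x59 (hexadecimal) → 5×16 + 9 = 89 (decimal)
Convert the 15th prime (prime index) → 47 (decimal)
Compute 89 × 47 = 4183
4183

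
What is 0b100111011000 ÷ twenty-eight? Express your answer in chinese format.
Convert 0b100111011000 (binary) → 2048 + 256 + 128 + 64 + 16 + 8 = 2520 (decimal)
Convert twenty-eight (English words) → 28 (decimal)
Compute 2520 ÷ 28 = 90
Convert 90 (decimal) → 90 = 9×10 → 九十 (Chinese numeral)
九十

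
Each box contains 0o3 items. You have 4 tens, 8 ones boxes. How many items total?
Convert 0o3 (octal) → 3 (decimal)
Convert 4 tens, 8 ones (place-value notation) → 4×10 + 8 = 48 (decimal)
Compute 3 × 48 = 144
144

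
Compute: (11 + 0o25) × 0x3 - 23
Convert 0o25 (octal) → 2×8 + 5 = 21 (decimal)
Convert 0x3 (hexadecimal) → 3 (decimal)
Expression in decimal: (11 + 21) × 3 - 23
Parentheses first: 11 + 21 = 32
Multiply: 32 × 3 = 96
Subtract: 96 - 23 = 73
73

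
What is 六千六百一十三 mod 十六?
Convert 六千六百一十三 (Chinese numeral) → 6×1000 + 6×100 + 1×10 + 3 = 6613 (decimal)
Convert 十六 (Chinese numeral) → 1×10 + 6 = 16 (decimal)
Compute 6613 mod 16 = 5
5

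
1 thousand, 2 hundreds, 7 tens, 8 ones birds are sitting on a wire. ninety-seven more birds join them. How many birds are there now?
Convert 1 thousand, 2 hundreds, 7 tens, 8 ones (place-value notation) → 1×1000 + 2×100 + 7×10 + 8 = 1278 (decimal)
Convert ninety-seven (English words) → 97 (decimal)
Compute 1278 + 97 = 1375
1375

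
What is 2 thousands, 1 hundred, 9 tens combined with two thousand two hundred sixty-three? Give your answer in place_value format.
Convert 2 thousands, 1 hundred, 9 tens (place-value notation) → 2×1000 + 1×100 + 9×10 = 2190 (decimal)
Convert two thousand two hundred sixty-three (English words) → 2×1000 + 2×100 + 63 = 2263 (decimal)
Compute 2190 + 2263 = 4453
Convert 4453 (decimal) → 4453 = 4×1000 + 4×100 + 5×10 + 3 → 4 thousands, 4 hundreds, 5 tens, 3 ones (place-value notation)
4 thousands, 4 hundreds, 5 tens, 3 ones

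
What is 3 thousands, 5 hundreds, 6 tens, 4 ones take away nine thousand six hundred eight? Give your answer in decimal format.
Convert 3 thousands, 5 hundreds, 6 tens, 4 ones (place-value notation) → 3×1000 + 5×100 + 6×10 + 4 = 3564 (decimal)
Convert nine thousand six hundred eight (English words) → 9×1000 + 6×100 + 8 = 9608 (decimal)
Compute 3564 - 9608 = -6044
-6044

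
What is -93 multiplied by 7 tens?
Convert 7 tens (place-value notation) → 7×10 = 70 (decimal)
Compute -93 × 70 = -6510
-6510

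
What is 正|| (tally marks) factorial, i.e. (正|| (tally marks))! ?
Convert 正|| (tally marks) → 5 + 2 = 7 (decimal)
Compute 7! = 5040
5040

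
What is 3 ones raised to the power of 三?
Convert 3 ones (place-value notation) → 3 (decimal)
Convert 三 (Chinese numeral) → 3 (decimal)
Compute 3 ^ 3 = 27
27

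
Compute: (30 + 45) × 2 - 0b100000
Convert 0b100000 (binary) → 32 (decimal)
Expression in decimal: (30 + 45) × 2 - 32
Parentheses first: 30 + 45 = 75
Multiply: 75 × 2 = 150
Subtract: 150 - 32 = 118
118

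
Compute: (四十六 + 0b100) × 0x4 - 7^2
Convert 四十六 (Chinese numeral) → 4×10 + 6 = 46 (decimal)
Convert 0b100 (binary) → 4 (decimal)
Convert 0x4 (hexadecimal) → 4 (decimal)
Convert 7^2 (power) → 49 (decimal)
Expression in decimal: (46 + 4) × 4 - 49
Parentheses first: 46 + 4 = 50
Multiply: 50 × 4 = 200
Subtract: 200 - 49 = 151
151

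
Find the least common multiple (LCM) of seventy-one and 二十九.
Convert seventy-one (English words) → 71 (decimal)
Convert 二十九 (Chinese numeral) → 2×10 + 9 = 29 (decimal)
Compute lcm(71, 29) = 2059
2059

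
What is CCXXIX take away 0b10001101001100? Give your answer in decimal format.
Convert CCXXIX (Roman numeral) → 100 + 100 + 10 + 10 + 9 = 229 (decimal)
Convert 0b10001101001100 (binary) → 8192 + 512 + 256 + 64 + 8 + 4 = 9036 (decimal)
Compute 229 - 9036 = -8807
-8807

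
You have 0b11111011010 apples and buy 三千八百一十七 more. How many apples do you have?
Convert 0b11111011010 (binary) → 1024 + 512 + 256 + 128 + 64 + 16 + 8 + 2 = 2010 (decimal)
Convert 三千八百一十七 (Chinese numeral) → 3×1000 + 8×100 + 1×10 + 7 = 3817 (decimal)
Compute 2010 + 3817 = 5827
5827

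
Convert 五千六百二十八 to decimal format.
Convert 五千六百二十八 (Chinese numeral) → 5×1000 + 6×100 + 2×10 + 8 = 5628 (decimal)
5628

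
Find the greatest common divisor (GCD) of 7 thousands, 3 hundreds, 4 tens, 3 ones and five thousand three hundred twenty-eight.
Convert 7 thousands, 3 hundreds, 4 tens, 3 ones (place-value notation) → 7×1000 + 3×100 + 4×10 + 3 = 7343 (decimal)
Convert five thousand three hundred twenty-eight (English words) → 5×1000 + 3×100 + 28 = 5328 (decimal)
Compute gcd(7343, 5328) = 1
1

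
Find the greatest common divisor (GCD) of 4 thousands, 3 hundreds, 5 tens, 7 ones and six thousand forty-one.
Convert 4 thousands, 3 hundreds, 5 tens, 7 ones (place-value notation) → 4×1000 + 3×100 + 5×10 + 7 = 4357 (decimal)
Convert six thousand forty-one (English words) → 6×1000 + 41 = 6041 (decimal)
Compute gcd(4357, 6041) = 1
1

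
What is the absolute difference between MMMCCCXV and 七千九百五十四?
Convert MMMCCCXV (Roman numeral) → 1000 + 1000 + 1000 + 100 + 100 + 100 + 10 + 5 = 3315 (decimal)
Convert 七千九百五十四 (Chinese numeral) → 7×1000 + 9×100 + 5×10 + 4 = 7954 (decimal)
Compute |3315 - 7954| = 4639
4639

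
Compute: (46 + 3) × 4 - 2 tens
Convert 2 tens (place-value notation) → 2×10 = 20 (decimal)
Expression in decimal: (46 + 3) × 4 - 20
Parentheses first: 46 + 3 = 49
Multiply: 49 × 4 = 196
Subtract: 196 - 20 = 176
176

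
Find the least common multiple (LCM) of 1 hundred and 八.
Convert 1 hundred (place-value notation) → 1×100 = 100 (decimal)
Convert 八 (Chinese numeral) → 8 (decimal)
Compute lcm(100, 8) = 200
200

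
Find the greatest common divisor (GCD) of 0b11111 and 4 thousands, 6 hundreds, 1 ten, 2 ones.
Convert 0b11111 (binary) → 16 + 8 + 4 + 2 + 1 = 31 (decimal)
Convert 4 thousands, 6 hundreds, 1 ten, 2 ones (place-value notation) → 4×1000 + 6×100 + 1×10 + 2 = 4612 (decimal)
Compute gcd(31, 4612) = 1
1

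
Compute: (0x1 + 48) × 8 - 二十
Convert 0x1 (hexadecimal) → 1 (decimal)
Convert 二十 (Chinese numeral) → 2×10 = 20 (decimal)
Expression in decimal: (1 + 48) × 8 - 20
Parentheses first: 1 + 48 = 49
Multiply: 49 × 8 = 392
Subtract: 392 - 20 = 372
372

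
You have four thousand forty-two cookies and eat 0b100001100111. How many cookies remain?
Convert four thousand forty-two (English words) → 4×1000 + 42 = 4042 (decimal)
Convert 0b100001100111 (binary) → 2048 + 64 + 32 + 4 + 2 + 1 = 2151 (decimal)
Compute 4042 - 2151 = 1891
1891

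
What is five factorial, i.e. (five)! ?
Convert five (English words) → 5 (decimal)
Compute 5! = 120
120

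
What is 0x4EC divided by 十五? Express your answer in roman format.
Convert 0x4EC (hexadecimal) → 4×256 + 14×16 + 12 = 1260 (decimal)
Convert 十五 (Chinese numeral) → 1×10 + 5 = 15 (decimal)
Compute 1260 ÷ 15 = 84
Convert 84 (decimal) → 84 = 50 + 10 + 10 + 10 + 4 → LXXXIV (Roman numeral)
LXXXIV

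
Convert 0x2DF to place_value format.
Convert 0x2DF (hexadecimal) → 2×256 + 13×16 + 15 = 735 (decimal)
Convert 735 (decimal) → 735 = 7×100 + 3×10 + 5 → 7 hundreds, 3 tens, 5 ones (place-value notation)
7 hundreds, 3 tens, 5 ones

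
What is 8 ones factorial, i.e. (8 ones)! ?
Convert 8 ones (place-value notation) → 8 (decimal)
Compute 8! = 40320
40320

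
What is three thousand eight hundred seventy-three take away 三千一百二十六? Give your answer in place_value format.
Convert three thousand eight hundred seventy-three (English words) → 3×1000 + 8×100 + 73 = 3873 (decimal)
Convert 三千一百二十六 (Chinese numeral) → 3×1000 + 1×100 + 2×10 + 6 = 3126 (decimal)
Compute 3873 - 3126 = 747
Convert 747 (decimal) → 747 = 7×100 + 4×10 + 7 → 7 hundreds, 4 tens, 7 ones (place-value notation)
7 hundreds, 4 tens, 7 ones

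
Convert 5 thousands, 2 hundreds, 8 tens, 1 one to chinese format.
Convert 5 thousands, 2 hundreds, 8 tens, 1 one (place-value notation) → 5×1000 + 2×100 + 8×10 + 1 = 5281 (decimal)
Convert 5281 (decimal) → 5281 = 5×1000 + 2×100 + 8×10 + 1 → 五千二百八十一 (Chinese numeral)
五千二百八十一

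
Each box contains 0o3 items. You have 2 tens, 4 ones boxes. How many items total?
Convert 0o3 (octal) → 3 (decimal)
Convert 2 tens, 4 ones (place-value notation) → 2×10 + 4 = 24 (decimal)
Compute 3 × 24 = 72
72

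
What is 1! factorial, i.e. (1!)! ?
Convert 1! (factorial) → 1 (decimal)
Compute 1! = 1
1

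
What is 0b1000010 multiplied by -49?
Convert 0b1000010 (binary) → 64 + 2 = 66 (decimal)
Compute 66 × -49 = -3234
-3234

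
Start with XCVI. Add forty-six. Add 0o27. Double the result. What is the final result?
Convert XCVI (Roman numeral) → 90 + 5 + 1 = 96 (decimal)
Start: 96
Convert forty-six (English words) → 46 (decimal)
96 + 46 = 142
Convert 0o27 (octal) → 2×8 + 7 = 23 (decimal)
142 + 23 = 165
165 × 2 = 330
330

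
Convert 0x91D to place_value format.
Convert 0x91D (hexadecimal) → 9×256 + 1×16 + 13 = 2333 (decimal)
Convert 2333 (decimal) → 2333 = 2×1000 + 3×100 + 3×10 + 3 → 2 thousands, 3 hundreds, 3 tens, 3 ones (place-value notation)
2 thousands, 3 hundreds, 3 tens, 3 ones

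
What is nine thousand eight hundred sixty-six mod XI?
Convert nine thousand eight hundred sixty-six (English words) → 9×1000 + 8×100 + 66 = 9866 (decimal)
Convert XI (Roman numeral) → 10 + 1 = 11 (decimal)
Compute 9866 mod 11 = 10
10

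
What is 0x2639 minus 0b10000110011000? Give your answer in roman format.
Convert 0x2639 (hexadecimal) → 2×4096 + 6×256 + 3×16 + 9 = 9785 (decimal)
Convert 0b10000110011000 (binary) → 8192 + 256 + 128 + 16 + 8 = 8600 (decimal)
Compute 9785 - 8600 = 1185
Convert 1185 (decimal) → 1185 = 1000 + 100 + 50 + 10 + 10 + 10 + 5 → MCLXXXV (Roman numeral)
MCLXXXV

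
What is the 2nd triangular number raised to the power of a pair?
Convert the 2nd triangular number (triangular index) → 2×3/2 = 3 (decimal)
Convert a pair (colloquial) → 2 (decimal)
Compute 3 ^ 2 = 9
9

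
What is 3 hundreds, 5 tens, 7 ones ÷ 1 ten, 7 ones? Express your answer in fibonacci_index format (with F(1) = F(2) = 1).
Convert 3 hundreds, 5 tens, 7 ones (place-value notation) → 3×100 + 5×10 + 7 = 357 (decimal)
Convert 1 ten, 7 ones (place-value notation) → 1×10 + 7 = 17 (decimal)
Compute 357 ÷ 17 = 21
Convert 21 (decimal) → 1, 1, 2, 3, 5, 8, 13, 21 → the 8th Fibonacci number (Fibonacci index)
the 8th Fibonacci number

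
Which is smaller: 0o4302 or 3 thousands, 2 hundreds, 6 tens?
Convert 0o4302 (octal) → 4×512 + 3×64 + 2 = 2242 (decimal)
Convert 3 thousands, 2 hundreds, 6 tens (place-value notation) → 3×1000 + 2×100 + 6×10 = 3260 (decimal)
Compare 2242 vs 3260: smaller = 2242
2242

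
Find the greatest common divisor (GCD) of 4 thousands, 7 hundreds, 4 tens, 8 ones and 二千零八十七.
Convert 4 thousands, 7 hundreds, 4 tens, 8 ones (place-value notation) → 4×1000 + 7×100 + 4×10 + 8 = 4748 (decimal)
Convert 二千零八十七 (Chinese numeral) → 2×1000 + 8×10 + 7 = 2087 (decimal)
Compute gcd(4748, 2087) = 1
1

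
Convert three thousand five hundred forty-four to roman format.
Convert three thousand five hundred forty-four (English words) → 3×1000 + 5×100 + 44 = 3544 (decimal)
Convert 3544 (decimal) → 3544 = 1000 + 1000 + 1000 + 500 + 40 + 4 → MMMDXLIV (Roman numeral)
MMMDXLIV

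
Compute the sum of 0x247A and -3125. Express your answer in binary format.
Convert 0x247A (hexadecimal) → 2×4096 + 4×256 + 7×16 + 10 = 9338 (decimal)
Compute 9338 + -3125 = 6213
Convert 6213 (decimal) → 6213 = 4096 + 2048 + 64 + 4 + 1 → 0b1100001000101 (binary)
0b1100001000101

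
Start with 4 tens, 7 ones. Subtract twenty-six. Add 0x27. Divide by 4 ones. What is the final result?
Convert 4 tens, 7 ones (place-value notation) → 4×10 + 7 = 47 (decimal)
Start: 47
Convert twenty-six (English words) → 26 (decimal)
47 - 26 = 21
Convert 0x27 (hexadecimal) → 2×16 + 7 = 39 (decimal)
21 + 39 = 60
Convert 4 ones (place-value notation) → 4 (decimal)
60 ÷ 4 = 15
15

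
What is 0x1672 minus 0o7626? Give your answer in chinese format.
Convert 0x1672 (hexadecimal) → 1×4096 + 6×256 + 7×16 + 2 = 5746 (decimal)
Convert 0o7626 (octal) → 7×512 + 6×64 + 2×8 + 6 = 3990 (decimal)
Compute 5746 - 3990 = 1756
Convert 1756 (decimal) → 1756 = 1×1000 + 7×100 + 5×10 + 6 → 一千七百五十六 (Chinese numeral)
一千七百五十六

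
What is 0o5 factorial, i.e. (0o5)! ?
Convert 0o5 (octal) → 5 (decimal)
Compute 5! = 120
120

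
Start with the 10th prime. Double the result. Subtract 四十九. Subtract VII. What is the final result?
Convert the 10th prime (prime index) → 29 (decimal)
Start: 29
29 × 2 = 58
Convert 四十九 (Chinese numeral) → 4×10 + 9 = 49 (decimal)
58 - 49 = 9
Convert VII (Roman numeral) → 5 + 1 + 1 = 7 (decimal)
9 - 7 = 2
2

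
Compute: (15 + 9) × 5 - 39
Parentheses first: 15 + 9 = 24
Multiply: 24 × 5 = 120
Subtract: 120 - 39 = 81
81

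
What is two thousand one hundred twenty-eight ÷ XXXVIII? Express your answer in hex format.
Convert two thousand one hundred twenty-eight (English words) → 2×1000 + 1×100 + 28 = 2128 (decimal)
Convert XXXVIII (Roman numeral) → 10 + 10 + 10 + 5 + 1 + 1 + 1 = 38 (decimal)
Compute 2128 ÷ 38 = 56
Convert 56 (decimal) → 56 = 3×16 + 8 → 0x38 (hexadecimal)
0x38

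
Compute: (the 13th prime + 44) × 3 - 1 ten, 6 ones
Convert the 13th prime (prime index) → 41 (decimal)
Convert 1 ten, 6 ones (place-value notation) → 1×10 + 6 = 16 (decimal)
Expression in decimal: (41 + 44) × 3 - 16
Parentheses first: 41 + 44 = 85
Multiply: 85 × 3 = 255
Subtract: 255 - 16 = 239
239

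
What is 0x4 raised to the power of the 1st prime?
Convert 0x4 (hexadecimal) → 4 (decimal)
Convert the 1st prime (prime index) → 2 (decimal)
Compute 4 ^ 2 = 16
16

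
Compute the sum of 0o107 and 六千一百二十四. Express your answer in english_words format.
Convert 0o107 (octal) → 1×64 + 7 = 71 (decimal)
Convert 六千一百二十四 (Chinese numeral) → 6×1000 + 1×100 + 2×10 + 4 = 6124 (decimal)
Compute 71 + 6124 = 6195
Convert 6195 (decimal) → 6195 = 6×1000 + 1×100 + 95 → six thousand one hundred ninety-five (English words)
six thousand one hundred ninety-five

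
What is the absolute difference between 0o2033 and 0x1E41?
Convert 0o2033 (octal) → 2×512 + 3×8 + 3 = 1051 (decimal)
Convert 0x1E41 (hexadecimal) → 1×4096 + 14×256 + 4×16 + 1 = 7745 (decimal)
Compute |1051 - 7745| = 6694
6694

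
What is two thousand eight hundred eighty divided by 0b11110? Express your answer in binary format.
Convert two thousand eight hundred eighty (English words) → 2×1000 + 8×100 + 80 = 2880 (decimal)
Convert 0b11110 (binary) → 16 + 8 + 4 + 2 = 30 (decimal)
Compute 2880 ÷ 30 = 96
Convert 96 (decimal) → 96 = 64 + 32 → 0b1100000 (binary)
0b1100000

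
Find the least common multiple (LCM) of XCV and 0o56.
Convert XCV (Roman numeral) → 90 + 5 = 95 (decimal)
Convert 0o56 (octal) → 5×8 + 6 = 46 (decimal)
Compute lcm(95, 46) = 4370
4370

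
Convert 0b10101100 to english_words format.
Convert 0b10101100 (binary) → 128 + 32 + 8 + 4 = 172 (decimal)
Convert 172 (decimal) → 172 = 1×100 + 72 → one hundred seventy-two (English words)
one hundred seventy-two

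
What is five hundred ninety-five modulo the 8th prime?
Convert five hundred ninety-five (English words) → 5×100 + 95 = 595 (decimal)
Convert the 8th prime (prime index) → 19 (decimal)
Compute 595 mod 19 = 6
6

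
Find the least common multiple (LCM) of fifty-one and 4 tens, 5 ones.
Convert fifty-one (English words) → 51 (decimal)
Convert 4 tens, 5 ones (place-value notation) → 4×10 + 5 = 45 (decimal)
Compute lcm(51, 45) = 765
765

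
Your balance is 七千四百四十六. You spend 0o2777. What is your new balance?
Convert 七千四百四十六 (Chinese numeral) → 7×1000 + 4×100 + 4×10 + 6 = 7446 (decimal)
Convert 0o2777 (octal) → 2×512 + 7×64 + 7×8 + 7 = 1535 (decimal)
Compute 7446 - 1535 = 5911
5911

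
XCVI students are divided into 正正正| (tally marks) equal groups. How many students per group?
Convert XCVI (Roman numeral) → 90 + 5 + 1 = 96 (decimal)
Convert 正正正| (tally marks) → 5 + 5 + 5 + 1 = 16 (decimal)
Compute 96 ÷ 16 = 6
6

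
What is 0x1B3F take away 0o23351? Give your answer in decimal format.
Convert 0x1B3F (hexadecimal) → 1×4096 + 11×256 + 3×16 + 15 = 6975 (decimal)
Convert 0o23351 (octal) → 2×4096 + 3×512 + 3×64 + 5×8 + 1 = 9961 (decimal)
Compute 6975 - 9961 = -2986
-2986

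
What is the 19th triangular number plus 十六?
The 19th triangular number = 19×20/2 = 190
Convert 十六 (Chinese numeral) → 1×10 + 6 = 16 (decimal)
Compute 190 + 16 = 206
206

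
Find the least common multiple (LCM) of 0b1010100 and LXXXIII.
Convert 0b1010100 (binary) → 64 + 16 + 4 = 84 (decimal)
Convert LXXXIII (Roman numeral) → 50 + 10 + 10 + 10 + 1 + 1 + 1 = 83 (decimal)
Compute lcm(84, 83) = 6972
6972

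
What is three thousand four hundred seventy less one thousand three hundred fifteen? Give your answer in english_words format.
Convert three thousand four hundred seventy (English words) → 3×1000 + 4×100 + 70 = 3470 (decimal)
Convert one thousand three hundred fifteen (English words) → 1×1000 + 3×100 + 15 = 1315 (decimal)
Compute 3470 - 1315 = 2155
Convert 2155 (decimal) → 2155 = 2×1000 + 1×100 + 55 → two thousand one hundred fifty-five (English words)
two thousand one hundred fifty-five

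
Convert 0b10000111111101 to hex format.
Convert 0b10000111111101 (binary) → 8192 + 256 + 128 + 64 + 32 + 16 + 8 + 4 + 1 = 8701 (decimal)
Convert 8701 (decimal) → 8701 = 2×4096 + 1×256 + 15×16 + 13 → 0x21FD (hexadecimal)
0x21FD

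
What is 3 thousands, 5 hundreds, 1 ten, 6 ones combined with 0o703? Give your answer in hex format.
Convert 3 thousands, 5 hundreds, 1 ten, 6 ones (place-value notation) → 3×1000 + 5×100 + 1×10 + 6 = 3516 (decimal)
Convert 0o703 (octal) → 7×64 + 3 = 451 (decimal)
Compute 3516 + 451 = 3967
Convert 3967 (decimal) → 3967 = 15×256 + 7×16 + 15 → 0xF7F (hexadecimal)
0xF7F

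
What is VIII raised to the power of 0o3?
Convert VIII (Roman numeral) → 5 + 1 + 1 + 1 = 8 (decimal)
Convert 0o3 (octal) → 3 (decimal)
Compute 8 ^ 3 = 512
512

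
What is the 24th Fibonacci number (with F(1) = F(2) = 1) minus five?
The 24th Fibonacci number (with F(1) = F(2) = 1) = 46368
Convert five (English words) → 5 (decimal)
Compute 46368 - 5 = 46363
46363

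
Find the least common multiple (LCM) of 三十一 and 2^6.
Convert 三十一 (Chinese numeral) → 3×10 + 1 = 31 (decimal)
Convert 2^6 (power) → 64 (decimal)
Compute lcm(31, 64) = 1984
1984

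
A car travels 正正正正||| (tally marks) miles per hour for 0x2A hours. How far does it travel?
Convert 正正正正||| (tally marks) → 5 + 5 + 5 + 5 + 3 = 23 (decimal)
Convert 0x2A (hexadecimal) → 2×16 + 10 = 42 (decimal)
Compute 23 × 42 = 966
966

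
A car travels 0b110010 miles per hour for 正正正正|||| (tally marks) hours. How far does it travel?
Convert 0b110010 (binary) → 32 + 16 + 2 = 50 (decimal)
Convert 正正正正|||| (tally marks) → 5 + 5 + 5 + 5 + 4 = 24 (decimal)
Compute 50 × 24 = 1200
1200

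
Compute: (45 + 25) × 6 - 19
Parentheses first: 45 + 25 = 70
Multiply: 70 × 6 = 420
Subtract: 420 - 19 = 401
401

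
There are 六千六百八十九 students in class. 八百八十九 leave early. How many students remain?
Convert 六千六百八十九 (Chinese numeral) → 6×1000 + 6×100 + 8×10 + 9 = 6689 (decimal)
Convert 八百八十九 (Chinese numeral) → 8×100 + 8×10 + 9 = 889 (decimal)
Compute 6689 - 889 = 5800
5800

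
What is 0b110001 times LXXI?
Convert 0b110001 (binary) → 32 + 16 + 1 = 49 (decimal)
Convert LXXI (Roman numeral) → 50 + 10 + 10 + 1 = 71 (decimal)
Compute 49 × 71 = 3479
3479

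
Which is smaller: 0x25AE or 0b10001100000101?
Convert 0x25AE (hexadecimal) → 2×4096 + 5×256 + 10×16 + 14 = 9646 (decimal)
Convert 0b10001100000101 (binary) → 8192 + 512 + 256 + 4 + 1 = 8965 (decimal)
Compare 9646 vs 8965: smaller = 8965
8965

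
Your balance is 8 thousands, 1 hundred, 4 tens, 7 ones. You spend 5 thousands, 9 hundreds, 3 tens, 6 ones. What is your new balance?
Convert 8 thousands, 1 hundred, 4 tens, 7 ones (place-value notation) → 8×1000 + 1×100 + 4×10 + 7 = 8147 (decimal)
Convert 5 thousands, 9 hundreds, 3 tens, 6 ones (place-value notation) → 5×1000 + 9×100 + 3×10 + 6 = 5936 (decimal)
Compute 8147 - 5936 = 2211
2211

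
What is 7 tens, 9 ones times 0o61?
Convert 7 tens, 9 ones (place-value notation) → 7×10 + 9 = 79 (decimal)
Convert 0o61 (octal) → 6×8 + 1 = 49 (decimal)
Compute 79 × 49 = 3871
3871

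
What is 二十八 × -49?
Convert 二十八 (Chinese numeral) → 2×10 + 8 = 28 (decimal)
Compute 28 × -49 = -1372
-1372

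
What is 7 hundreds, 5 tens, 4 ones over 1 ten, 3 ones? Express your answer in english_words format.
Convert 7 hundreds, 5 tens, 4 ones (place-value notation) → 7×100 + 5×10 + 4 = 754 (decimal)
Convert 1 ten, 3 ones (place-value notation) → 1×10 + 3 = 13 (decimal)
Compute 754 ÷ 13 = 58
Convert 58 (decimal) → fifty-eight (English words)
fifty-eight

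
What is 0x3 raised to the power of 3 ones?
Convert 0x3 (hexadecimal) → 3 (decimal)
Convert 3 ones (place-value notation) → 3 (decimal)
Compute 3 ^ 3 = 27
27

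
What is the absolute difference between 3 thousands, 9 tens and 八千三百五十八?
Convert 3 thousands, 9 tens (place-value notation) → 3×1000 + 9×10 = 3090 (decimal)
Convert 八千三百五十八 (Chinese numeral) → 8×1000 + 3×100 + 5×10 + 8 = 8358 (decimal)
Compute |3090 - 8358| = 5268
5268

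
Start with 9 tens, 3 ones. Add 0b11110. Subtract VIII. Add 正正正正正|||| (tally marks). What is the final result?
Convert 9 tens, 3 ones (place-value notation) → 9×10 + 3 = 93 (decimal)
Start: 93
Convert 0b11110 (binary) → 16 + 8 + 4 + 2 = 30 (decimal)
93 + 30 = 123
Convert VIII (Roman numeral) → 5 + 1 + 1 + 1 = 8 (decimal)
123 - 8 = 115
Convert 正正正正正|||| (tally marks) → 5 + 5 + 5 + 5 + 5 + 4 = 29 (decimal)
115 + 29 = 144
144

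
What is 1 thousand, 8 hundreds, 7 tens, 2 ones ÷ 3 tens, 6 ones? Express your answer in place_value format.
Convert 1 thousand, 8 hundreds, 7 tens, 2 ones (place-value notation) → 1×1000 + 8×100 + 7×10 + 2 = 1872 (decimal)
Convert 3 tens, 6 ones (place-value notation) → 3×10 + 6 = 36 (decimal)
Compute 1872 ÷ 36 = 52
Convert 52 (decimal) → 52 = 5×10 + 2 → 5 tens, 2 ones (place-value notation)
5 tens, 2 ones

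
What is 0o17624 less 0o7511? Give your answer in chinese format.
Convert 0o17624 (octal) → 1×4096 + 7×512 + 6×64 + 2×8 + 4 = 8084 (decimal)
Convert 0o7511 (octal) → 7×512 + 5×64 + 1×8 + 1 = 3913 (decimal)
Compute 8084 - 3913 = 4171
Convert 4171 (decimal) → 4171 = 4×1000 + 1×100 + 7×10 + 1 → 四千一百七十一 (Chinese numeral)
四千一百七十一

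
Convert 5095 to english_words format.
Convert 5095 (decimal) → 5095 = 5×1000 + 95 → five thousand ninety-five (English words)
five thousand ninety-five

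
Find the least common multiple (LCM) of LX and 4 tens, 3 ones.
Convert LX (Roman numeral) → 50 + 10 = 60 (decimal)
Convert 4 tens, 3 ones (place-value notation) → 4×10 + 3 = 43 (decimal)
Compute lcm(60, 43) = 2580
2580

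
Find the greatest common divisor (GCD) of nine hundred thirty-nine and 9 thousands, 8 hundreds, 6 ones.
Convert nine hundred thirty-nine (English words) → 9×100 + 39 = 939 (decimal)
Convert 9 thousands, 8 hundreds, 6 ones (place-value notation) → 9×1000 + 8×100 + 6 = 9806 (decimal)
Compute gcd(939, 9806) = 1
1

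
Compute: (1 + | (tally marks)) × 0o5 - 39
Convert | (tally marks) → 1 (decimal)
Convert 0o5 (octal) → 5 (decimal)
Expression in decimal: (1 + 1) × 5 - 39
Parentheses first: 1 + 1 = 2
Multiply: 2 × 5 = 10
Subtract: 10 - 39 = -29
-29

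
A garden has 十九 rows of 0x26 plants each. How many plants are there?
Convert 0x26 (hexadecimal) → 2×16 + 6 = 38 (decimal)
Convert 十九 (Chinese numeral) → 1×10 + 9 = 19 (decimal)
Compute 38 × 19 = 722
722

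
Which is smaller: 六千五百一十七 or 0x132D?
Convert 六千五百一十七 (Chinese numeral) → 6×1000 + 5×100 + 1×10 + 7 = 6517 (decimal)
Convert 0x132D (hexadecimal) → 1×4096 + 3×256 + 2×16 + 13 = 4909 (decimal)
Compare 6517 vs 4909: smaller = 4909
4909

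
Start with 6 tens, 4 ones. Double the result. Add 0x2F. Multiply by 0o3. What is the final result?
Convert 6 tens, 4 ones (place-value notation) → 6×10 + 4 = 64 (decimal)
Start: 64
64 × 2 = 128
Convert 0x2F (hexadecimal) → 2×16 + 15 = 47 (decimal)
128 + 47 = 175
Convert 0o3 (octal) → 3 (decimal)
175 × 3 = 525
525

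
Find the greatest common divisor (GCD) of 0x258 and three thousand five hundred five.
Convert 0x258 (hexadecimal) → 2×256 + 5×16 + 8 = 600 (decimal)
Convert three thousand five hundred five (English words) → 3×1000 + 5×100 + 5 = 3505 (decimal)
Compute gcd(600, 3505) = 5
5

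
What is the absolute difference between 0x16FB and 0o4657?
Convert 0x16FB (hexadecimal) → 1×4096 + 6×256 + 15×16 + 11 = 5883 (decimal)
Convert 0o4657 (octal) → 4×512 + 6×64 + 5×8 + 7 = 2479 (decimal)
Compute |5883 - 2479| = 3404
3404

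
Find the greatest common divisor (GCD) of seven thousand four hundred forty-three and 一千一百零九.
Convert seven thousand four hundred forty-three (English words) → 7×1000 + 4×100 + 43 = 7443 (decimal)
Convert 一千一百零九 (Chinese numeral) → 1×1000 + 1×100 + 9 = 1109 (decimal)
Compute gcd(7443, 1109) = 1
1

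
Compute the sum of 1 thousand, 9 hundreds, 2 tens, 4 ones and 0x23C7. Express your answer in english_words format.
Convert 1 thousand, 9 hundreds, 2 tens, 4 ones (place-value notation) → 1×1000 + 9×100 + 2×10 + 4 = 1924 (decimal)
Convert 0x23C7 (hexadecimal) → 2×4096 + 3×256 + 12×16 + 7 = 9159 (decimal)
Compute 1924 + 9159 = 11083
Convert 11083 (decimal) → 11083 = 11×1000 + 83 → eleven thousand eighty-three (English words)
eleven thousand eighty-three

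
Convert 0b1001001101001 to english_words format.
Convert 0b1001001101001 (binary) → 4096 + 512 + 64 + 32 + 8 + 1 = 4713 (decimal)
Convert 4713 (decimal) → 4713 = 4×1000 + 7×100 + 13 → four thousand seven hundred thirteen (English words)
four thousand seven hundred thirteen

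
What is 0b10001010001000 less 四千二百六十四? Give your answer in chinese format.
Convert 0b10001010001000 (binary) → 8192 + 512 + 128 + 8 = 8840 (decimal)
Convert 四千二百六十四 (Chinese numeral) → 4×1000 + 2×100 + 6×10 + 4 = 4264 (decimal)
Compute 8840 - 4264 = 4576
Convert 4576 (decimal) → 4576 = 4×1000 + 5×100 + 7×10 + 6 → 四千五百七十六 (Chinese numeral)
四千五百七十六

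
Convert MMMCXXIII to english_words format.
Convert MMMCXXIII (Roman numeral) → 1000 + 1000 + 1000 + 100 + 10 + 10 + 1 + 1 + 1 = 3123 (decimal)
Convert 3123 (decimal) → 3123 = 3×1000 + 1×100 + 23 → three thousand one hundred twenty-three (English words)
three thousand one hundred twenty-three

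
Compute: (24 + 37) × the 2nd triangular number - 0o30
Convert the 2nd triangular number (triangular index) → 2×3/2 = 3 (decimal)
Convert 0o30 (octal) → 3×8 = 24 (decimal)
Expression in decimal: (24 + 37) × 3 - 24
Parentheses first: 24 + 37 = 61
Multiply: 61 × 3 = 183
Subtract: 183 - 24 = 159
159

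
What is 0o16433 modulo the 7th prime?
Convert 0o16433 (octal) → 1×4096 + 6×512 + 4×64 + 3×8 + 3 = 7451 (decimal)
Convert the 7th prime (prime index) → 17 (decimal)
Compute 7451 mod 17 = 5
5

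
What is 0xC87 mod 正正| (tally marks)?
Convert 0xC87 (hexadecimal) → 12×256 + 8×16 + 7 = 3207 (decimal)
Convert 正正| (tally marks) → 5 + 5 + 1 = 11 (decimal)
Compute 3207 mod 11 = 6
6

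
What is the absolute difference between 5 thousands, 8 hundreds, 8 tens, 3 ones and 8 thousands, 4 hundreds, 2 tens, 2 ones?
Convert 5 thousands, 8 hundreds, 8 tens, 3 ones (place-value notation) → 5×1000 + 8×100 + 8×10 + 3 = 5883 (decimal)
Convert 8 thousands, 4 hundreds, 2 tens, 2 ones (place-value notation) → 8×1000 + 4×100 + 2×10 + 2 = 8422 (decimal)
Compute |5883 - 8422| = 2539
2539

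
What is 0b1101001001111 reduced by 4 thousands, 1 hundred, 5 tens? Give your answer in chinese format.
Convert 0b1101001001111 (binary) → 4096 + 2048 + 512 + 64 + 8 + 4 + 2 + 1 = 6735 (decimal)
Convert 4 thousands, 1 hundred, 5 tens (place-value notation) → 4×1000 + 1×100 + 5×10 = 4150 (decimal)
Compute 6735 - 4150 = 2585
Convert 2585 (decimal) → 2585 = 2×1000 + 5×100 + 8×10 + 5 → 二千五百八十五 (Chinese numeral)
二千五百八十五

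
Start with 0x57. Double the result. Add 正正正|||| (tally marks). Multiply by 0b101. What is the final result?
Convert 0x57 (hexadecimal) → 5×16 + 7 = 87 (decimal)
Start: 87
87 × 2 = 174
Convert 正正正|||| (tally marks) → 5 + 5 + 5 + 4 = 19 (decimal)
174 + 19 = 193
Convert 0b101 (binary) → 4 + 1 = 5 (decimal)
193 × 5 = 965
965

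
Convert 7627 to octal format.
Convert 7627 (decimal) → 7627 = 1×4096 + 6×512 + 7×64 + 1×8 + 3 → 0o16713 (octal)
0o16713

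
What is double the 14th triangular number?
The 14th triangular number = 14×15/2 = 105
Compute 105 × 2 = 210
210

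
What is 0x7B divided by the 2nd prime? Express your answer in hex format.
Convert 0x7B (hexadecimal) → 7×16 + 11 = 123 (decimal)
Convert the 2nd prime (prime index) → 3 (decimal)
Compute 123 ÷ 3 = 41
Convert 41 (decimal) → 41 = 2×16 + 9 → 0x29 (hexadecimal)
0x29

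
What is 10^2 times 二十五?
Convert 10^2 (power) → 100 (decimal)
Convert 二十五 (Chinese numeral) → 2×10 + 5 = 25 (decimal)
Compute 100 × 25 = 2500
2500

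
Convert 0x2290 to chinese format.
Convert 0x2290 (hexadecimal) → 2×4096 + 2×256 + 9×16 = 8848 (decimal)
Convert 8848 (decimal) → 8848 = 8×1000 + 8×100 + 4×10 + 8 → 八千八百四十八 (Chinese numeral)
八千八百四十八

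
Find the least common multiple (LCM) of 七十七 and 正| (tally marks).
Convert 七十七 (Chinese numeral) → 7×10 + 7 = 77 (decimal)
Convert 正| (tally marks) → 5 + 1 = 6 (decimal)
Compute lcm(77, 6) = 462
462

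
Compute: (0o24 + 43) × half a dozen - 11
Convert 0o24 (octal) → 2×8 + 4 = 20 (decimal)
Convert half a dozen (colloquial) → 6 (decimal)
Expression in decimal: (20 + 43) × 6 - 11
Parentheses first: 20 + 43 = 63
Multiply: 63 × 6 = 378
Subtract: 378 - 11 = 367
367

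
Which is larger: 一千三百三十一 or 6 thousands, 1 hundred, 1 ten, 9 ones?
Convert 一千三百三十一 (Chinese numeral) → 1×1000 + 3×100 + 3×10 + 1 = 1331 (decimal)
Convert 6 thousands, 1 hundred, 1 ten, 9 ones (place-value notation) → 6×1000 + 1×100 + 1×10 + 9 = 6119 (decimal)
Compare 1331 vs 6119: larger = 6119
6119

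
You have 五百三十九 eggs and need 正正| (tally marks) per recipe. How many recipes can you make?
Convert 五百三十九 (Chinese numeral) → 5×100 + 3×10 + 9 = 539 (decimal)
Convert 正正| (tally marks) → 5 + 5 + 1 = 11 (decimal)
Compute 539 ÷ 11 = 49
49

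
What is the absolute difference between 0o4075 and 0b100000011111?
Convert 0o4075 (octal) → 4×512 + 7×8 + 5 = 2109 (decimal)
Convert 0b100000011111 (binary) → 2048 + 16 + 8 + 4 + 2 + 1 = 2079 (decimal)
Compute |2109 - 2079| = 30
30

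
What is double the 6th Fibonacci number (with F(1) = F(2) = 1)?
The 6th Fibonacci number (with F(1) = F(2) = 1): 1, 1, 2, 3, 5, 8 → 8
Compute 8 × 2 = 16
16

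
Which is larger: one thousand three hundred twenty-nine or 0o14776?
Convert one thousand three hundred twenty-nine (English words) → 1×1000 + 3×100 + 29 = 1329 (decimal)
Convert 0o14776 (octal) → 1×4096 + 4×512 + 7×64 + 7×8 + 6 = 6654 (decimal)
Compare 1329 vs 6654: larger = 6654
6654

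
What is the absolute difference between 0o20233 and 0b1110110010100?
Convert 0o20233 (octal) → 2×4096 + 2×64 + 3×8 + 3 = 8347 (decimal)
Convert 0b1110110010100 (binary) → 4096 + 2048 + 1024 + 256 + 128 + 16 + 4 = 7572 (decimal)
Compute |8347 - 7572| = 775
775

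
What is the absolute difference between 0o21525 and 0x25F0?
Convert 0o21525 (octal) → 2×4096 + 1×512 + 5×64 + 2×8 + 5 = 9045 (decimal)
Convert 0x25F0 (hexadecimal) → 2×4096 + 5×256 + 15×16 = 9712 (decimal)
Compute |9045 - 9712| = 667
667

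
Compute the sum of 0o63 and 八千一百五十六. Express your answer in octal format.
Convert 0o63 (octal) → 6×8 + 3 = 51 (decimal)
Convert 八千一百五十六 (Chinese numeral) → 8×1000 + 1×100 + 5×10 + 6 = 8156 (decimal)
Compute 51 + 8156 = 8207
Convert 8207 (decimal) → 8207 = 2×4096 + 1×8 + 7 → 0o20017 (octal)
0o20017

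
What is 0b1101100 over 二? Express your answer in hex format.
Convert 0b1101100 (binary) → 64 + 32 + 8 + 4 = 108 (decimal)
Convert 二 (Chinese numeral) → 2 (decimal)
Compute 108 ÷ 2 = 54
Convert 54 (decimal) → 54 = 3×16 + 6 → 0x36 (hexadecimal)
0x36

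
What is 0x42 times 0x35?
Convert 0x42 (hexadecimal) → 4×16 + 2 = 66 (decimal)
Convert 0x35 (hexadecimal) → 3×16 + 5 = 53 (decimal)
Compute 66 × 53 = 3498
3498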